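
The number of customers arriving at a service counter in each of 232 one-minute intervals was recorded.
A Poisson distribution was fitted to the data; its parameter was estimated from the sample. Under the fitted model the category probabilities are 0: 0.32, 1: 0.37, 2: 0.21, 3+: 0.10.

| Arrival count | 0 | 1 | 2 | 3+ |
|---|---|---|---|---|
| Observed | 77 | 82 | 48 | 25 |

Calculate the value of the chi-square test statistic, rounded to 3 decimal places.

0.425

Expected counts E_i = n·p_i: 232×0.32 = 74.24, 232×0.37 = 85.84, 232×0.21 = 48.72, 232×0.10 = 23.2.
0: (77 − 74.24)²/74.24 = 7.6176/74.24 = 0.1026
1: (82 − 85.84)²/85.84 = 14.7456/85.84 = 0.1718
2: (48 − 48.72)²/48.72 = 0.5184/48.72 = 0.0106
3+: (25 − 23.2)²/23.2 = 3.24/23.2 = 0.1397
Sum = 0.425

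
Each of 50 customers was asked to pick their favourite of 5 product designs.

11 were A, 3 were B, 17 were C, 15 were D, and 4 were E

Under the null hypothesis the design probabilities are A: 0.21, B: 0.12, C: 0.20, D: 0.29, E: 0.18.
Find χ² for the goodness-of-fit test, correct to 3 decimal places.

9.219

Expected counts E_i = n·p_i: 50×0.21 = 10.5, 50×0.12 = 6, 50×0.20 = 10, 50×0.29 = 14.5, 50×0.18 = 9.
A: (11 − 10.5)²/10.5 = 0.25/10.5 = 0.0238
B: (3 − 6)²/6 = 9/6 = 1.5000
C: (17 − 10)²/10 = 49/10 = 4.9000
D: (15 − 14.5)²/14.5 = 0.25/14.5 = 0.0172
E: (4 − 9)²/9 = 25/9 = 2.7778
Sum = 9.219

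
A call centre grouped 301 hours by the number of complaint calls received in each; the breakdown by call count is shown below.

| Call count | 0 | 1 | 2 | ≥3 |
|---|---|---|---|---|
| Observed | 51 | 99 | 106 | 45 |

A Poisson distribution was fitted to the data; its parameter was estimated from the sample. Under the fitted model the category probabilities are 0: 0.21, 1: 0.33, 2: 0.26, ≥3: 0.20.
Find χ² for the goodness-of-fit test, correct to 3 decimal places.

16.030

Expected counts E_i = n·p_i: 301×0.21 = 63.21, 301×0.33 = 99.33, 301×0.26 = 78.26, 301×0.20 = 60.2.
0: (51 − 63.21)²/63.21 = 149.0841/63.21 = 2.3586
1: (99 − 99.33)²/99.33 = 0.1089/99.33 = 0.0011
2: (106 − 78.26)²/78.26 = 769.5076/78.26 = 9.8327
≥3: (45 − 60.2)²/60.2 = 231.04/60.2 = 3.8379
Sum = 16.030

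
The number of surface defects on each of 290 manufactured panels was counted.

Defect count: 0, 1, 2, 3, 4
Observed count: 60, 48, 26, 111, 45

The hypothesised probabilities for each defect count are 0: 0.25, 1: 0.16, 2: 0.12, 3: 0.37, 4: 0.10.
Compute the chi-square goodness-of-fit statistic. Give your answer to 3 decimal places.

Expected counts E_i = n·p_i: 290×0.25 = 72.5, 290×0.16 = 46.4, 290×0.12 = 34.8, 290×0.37 = 107.3, 290×0.10 = 29.
cat         O        E   (O−E)²/E
0          60     72.5     2.1552
1          48     46.4     0.0552
2          26     34.8     2.2253
3         111    107.3     0.1276
4          45       29     8.8276
Sum = 13.391

13.391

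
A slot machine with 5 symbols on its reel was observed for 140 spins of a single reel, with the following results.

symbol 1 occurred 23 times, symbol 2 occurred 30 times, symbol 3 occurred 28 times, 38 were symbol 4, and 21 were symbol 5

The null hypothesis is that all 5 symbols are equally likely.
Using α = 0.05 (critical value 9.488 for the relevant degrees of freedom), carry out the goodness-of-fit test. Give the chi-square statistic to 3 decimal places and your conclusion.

Expected count for each of the 5 categories: 140/5 = 28.
cat           O        E   (O−E)²/E
symbol 1     23       28     0.8929
symbol 2     30       28     0.1429
symbol 3     28       28     0.0000
symbol 4     38       28     3.5714
symbol 5     21       28     1.7500
Sum = 6.357
df = 4. Since 6.357 < 9.488, we do not reject H₀.

6.357; do not reject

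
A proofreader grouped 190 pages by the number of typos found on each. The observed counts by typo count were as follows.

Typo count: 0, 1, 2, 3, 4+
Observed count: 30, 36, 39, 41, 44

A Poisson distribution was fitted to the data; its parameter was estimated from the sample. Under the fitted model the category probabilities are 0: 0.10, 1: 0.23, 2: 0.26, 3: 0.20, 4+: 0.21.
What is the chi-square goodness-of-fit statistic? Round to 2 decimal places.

Expected counts E_i = n·p_i: 190×0.10 = 19, 190×0.23 = 43.7, 190×0.26 = 49.4, 190×0.20 = 38, 190×0.21 = 39.9.
0: (30 − 19)²/19 = 121/19 = 6.368
1: (36 − 43.7)²/43.7 = 59.29/43.7 = 1.357
2: (39 − 49.4)²/49.4 = 108.16/49.4 = 2.189
3: (41 − 38)²/38 = 9/38 = 0.237
4+: (44 − 39.9)²/39.9 = 16.81/39.9 = 0.421
Sum = 10.57

10.57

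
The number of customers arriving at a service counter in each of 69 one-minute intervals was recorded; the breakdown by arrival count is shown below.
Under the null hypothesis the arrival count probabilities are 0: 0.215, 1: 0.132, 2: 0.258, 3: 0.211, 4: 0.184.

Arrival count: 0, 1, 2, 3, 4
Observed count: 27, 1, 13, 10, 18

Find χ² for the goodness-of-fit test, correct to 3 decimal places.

Expected counts E_i = n·p_i: 69×0.215 = 14.835, 69×0.132 = 9.108, 69×0.258 = 17.802, 69×0.211 = 14.559, 69×0.184 = 12.696.
0: (27 − 14.835)²/14.835 = 147.987225/14.835 = 9.9755
1: (1 − 9.108)²/9.108 = 65.739664/9.108 = 7.2178
2: (13 − 17.802)²/17.802 = 23.059204/17.802 = 1.2953
3: (10 − 14.559)²/14.559 = 20.784481/14.559 = 1.4276
4: (18 − 12.696)²/12.696 = 28.132416/12.696 = 2.2158
Sum = 22.132

22.132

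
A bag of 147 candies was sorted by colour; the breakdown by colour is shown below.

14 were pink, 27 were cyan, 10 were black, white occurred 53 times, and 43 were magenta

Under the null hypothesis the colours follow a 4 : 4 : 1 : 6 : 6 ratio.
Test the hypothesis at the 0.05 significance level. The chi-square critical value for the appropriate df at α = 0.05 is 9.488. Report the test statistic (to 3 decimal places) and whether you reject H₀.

11.226; reject

Ratio total = 21. Expected counts: 147×4/21 = 28, 147×4/21 = 28, 147×1/21 = 7, 147×6/21 = 42, 147×6/21 = 42.
cat          O        E   (O−E)²/E
pink        14       28     7.0000
cyan        27       28     0.0357
black       10        7     1.2857
white       53       42     2.8810
magenta     43       42     0.0238
Sum = 11.226
df = 4. Since 11.226 > 9.488, we reject H₀.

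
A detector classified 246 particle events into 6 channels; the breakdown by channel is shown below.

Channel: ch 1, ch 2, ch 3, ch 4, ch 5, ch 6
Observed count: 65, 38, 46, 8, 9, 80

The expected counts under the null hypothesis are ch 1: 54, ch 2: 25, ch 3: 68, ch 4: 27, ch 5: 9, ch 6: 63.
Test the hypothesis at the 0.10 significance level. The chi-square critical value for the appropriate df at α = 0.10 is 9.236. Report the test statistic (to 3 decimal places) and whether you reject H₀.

34.076; reject

χ² = (65−54)²/54 + (38−25)²/25 + (46−68)²/68 + (8−27)²/27 + (9−9)²/9 + (80−63)²/63
   = 2.2407 + 6.7600 + 7.1176 + 13.3704 + 0.0000 + 4.5873
Sum = 34.076
df = 5. Since 34.076 > 9.236, we reject H₀.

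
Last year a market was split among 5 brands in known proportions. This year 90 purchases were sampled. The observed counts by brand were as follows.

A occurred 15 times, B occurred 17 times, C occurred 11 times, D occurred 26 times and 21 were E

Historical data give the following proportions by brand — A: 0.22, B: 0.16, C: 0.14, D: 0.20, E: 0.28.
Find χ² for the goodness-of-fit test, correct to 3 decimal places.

6.092

Expected counts E_i = n·p_i: 90×0.22 = 19.8, 90×0.16 = 14.4, 90×0.14 = 12.6, 90×0.20 = 18, 90×0.28 = 25.2.
A: (15 − 19.8)²/19.8 = 23.04/19.8 = 1.1636
B: (17 − 14.4)²/14.4 = 6.76/14.4 = 0.4694
C: (11 − 12.6)²/12.6 = 2.56/12.6 = 0.2032
D: (26 − 18)²/18 = 64/18 = 3.5556
E: (21 − 25.2)²/25.2 = 17.64/25.2 = 0.7000
Sum = 6.092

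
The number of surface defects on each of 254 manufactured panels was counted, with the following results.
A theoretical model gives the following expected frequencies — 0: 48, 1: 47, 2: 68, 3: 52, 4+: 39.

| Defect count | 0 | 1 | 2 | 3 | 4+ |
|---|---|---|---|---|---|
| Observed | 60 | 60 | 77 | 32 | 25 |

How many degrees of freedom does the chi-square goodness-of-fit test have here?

There are k = 5 categories and no parameters were estimated from the data, so df = 5 − 1 = 4.

4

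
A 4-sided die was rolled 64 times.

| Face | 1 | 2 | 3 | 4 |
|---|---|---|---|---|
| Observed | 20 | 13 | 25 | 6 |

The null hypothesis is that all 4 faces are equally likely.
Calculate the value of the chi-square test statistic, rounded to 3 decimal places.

Under H₀ each category has probability 1/4, so each expected count is 64/4 = 16.
χ² = (20−16)²/16 + (13−16)²/16 + (25−16)²/16 + (6−16)²/16
   = 1.0000 + 0.5625 + 5.0625 + 6.2500
Sum = 12.875

12.875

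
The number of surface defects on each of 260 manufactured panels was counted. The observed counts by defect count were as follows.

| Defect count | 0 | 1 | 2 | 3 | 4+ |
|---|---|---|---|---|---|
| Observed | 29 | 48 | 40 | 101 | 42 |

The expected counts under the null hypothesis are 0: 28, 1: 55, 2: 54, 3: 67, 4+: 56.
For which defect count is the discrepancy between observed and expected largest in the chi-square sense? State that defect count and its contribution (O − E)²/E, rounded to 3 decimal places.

3, 17.254

cat         O        E   (O−E)²/E
0          29       28     0.0357
1          48       55     0.8909
2          40       54     3.6296
3         101       67    17.2537
4+         42       56     3.5000
The largest term is for 3: 17.254.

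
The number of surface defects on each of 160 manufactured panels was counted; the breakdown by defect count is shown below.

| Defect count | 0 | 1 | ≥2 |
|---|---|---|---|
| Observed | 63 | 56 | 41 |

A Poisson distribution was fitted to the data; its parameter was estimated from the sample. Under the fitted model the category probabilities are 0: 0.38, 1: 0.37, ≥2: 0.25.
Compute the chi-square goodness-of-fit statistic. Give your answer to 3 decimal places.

Expected counts E_i = n·p_i: 160×0.38 = 60.8, 160×0.37 = 59.2, 160×0.25 = 40.
cat         O        E   (O−E)²/E
0          63     60.8     0.0796
1          56     59.2     0.1730
≥2         41       40     0.0250
Sum = 0.278

0.278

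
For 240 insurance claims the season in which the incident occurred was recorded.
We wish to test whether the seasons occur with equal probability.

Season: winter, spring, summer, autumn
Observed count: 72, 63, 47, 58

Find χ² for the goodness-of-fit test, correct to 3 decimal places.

5.433

Expected count for each of the 4 categories: 240/4 = 60.
winter: (72 − 60)²/60 = 144/60 = 2.4000
spring: (63 − 60)²/60 = 9/60 = 0.1500
summer: (47 − 60)²/60 = 169/60 = 2.8167
autumn: (58 − 60)²/60 = 4/60 = 0.0667
Sum = 5.433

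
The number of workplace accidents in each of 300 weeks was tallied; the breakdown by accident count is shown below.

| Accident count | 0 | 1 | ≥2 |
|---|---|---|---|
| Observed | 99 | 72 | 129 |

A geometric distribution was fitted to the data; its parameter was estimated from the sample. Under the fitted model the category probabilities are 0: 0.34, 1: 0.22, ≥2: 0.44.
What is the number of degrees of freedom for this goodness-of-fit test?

There are k = 3 categories and 1 parameter estimated from the data, so df = 3 − 1 − 1 = 1.

1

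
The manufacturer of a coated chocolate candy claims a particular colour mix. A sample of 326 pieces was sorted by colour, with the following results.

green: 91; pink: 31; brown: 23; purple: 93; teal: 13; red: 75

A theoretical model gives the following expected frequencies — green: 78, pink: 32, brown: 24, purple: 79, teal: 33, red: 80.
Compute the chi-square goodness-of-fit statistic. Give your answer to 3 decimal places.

green: (91 − 78)²/78 = 169/78 = 2.1667
pink: (31 − 32)²/32 = 1/32 = 0.0313
brown: (23 − 24)²/24 = 1/24 = 0.0417
purple: (93 − 79)²/79 = 196/79 = 2.4810
teal: (13 − 33)²/33 = 400/33 = 12.1212
red: (75 − 80)²/80 = 25/80 = 0.3125
Sum = 17.154

17.154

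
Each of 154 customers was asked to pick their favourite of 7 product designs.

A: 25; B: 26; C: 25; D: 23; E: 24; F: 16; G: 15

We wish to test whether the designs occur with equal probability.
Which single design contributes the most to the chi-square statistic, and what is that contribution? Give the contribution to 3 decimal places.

Expected count for each of the 7 categories: 154/7 = 22.
cat         O        E   (O−E)²/E
A          25       22     0.4091
B          26       22     0.7273
C          25       22     0.4091
D          23       22     0.0455
E          24       22     0.1818
F          16       22     1.6364
G          15       22     2.2273
The largest term is for G: 2.227.

G, 2.227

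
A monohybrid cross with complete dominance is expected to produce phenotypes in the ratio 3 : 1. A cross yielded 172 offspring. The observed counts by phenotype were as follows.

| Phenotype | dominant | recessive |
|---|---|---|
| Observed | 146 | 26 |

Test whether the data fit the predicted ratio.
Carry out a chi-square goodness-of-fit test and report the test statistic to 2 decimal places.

8.96

Ratio total = 4. Expected counts: 172×3/4 = 129, 172×1/4 = 43.
dominant: (146 − 129)²/129 = 289/129 = 2.240
recessive: (26 − 43)²/43 = 289/43 = 6.721
Sum = 8.96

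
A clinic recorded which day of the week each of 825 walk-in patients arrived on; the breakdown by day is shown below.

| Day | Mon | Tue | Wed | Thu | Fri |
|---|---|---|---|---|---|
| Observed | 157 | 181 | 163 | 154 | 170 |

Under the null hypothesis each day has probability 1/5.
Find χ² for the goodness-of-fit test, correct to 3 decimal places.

2.848

Under H₀ each category has probability 1/5, so each expected count is 825/5 = 165.
Mon: (157 − 165)²/165 = 64/165 = 0.3879
Tue: (181 − 165)²/165 = 256/165 = 1.5515
Wed: (163 − 165)²/165 = 4/165 = 0.0242
Thu: (154 − 165)²/165 = 121/165 = 0.7333
Fri: (170 − 165)²/165 = 25/165 = 0.1515
Sum = 2.848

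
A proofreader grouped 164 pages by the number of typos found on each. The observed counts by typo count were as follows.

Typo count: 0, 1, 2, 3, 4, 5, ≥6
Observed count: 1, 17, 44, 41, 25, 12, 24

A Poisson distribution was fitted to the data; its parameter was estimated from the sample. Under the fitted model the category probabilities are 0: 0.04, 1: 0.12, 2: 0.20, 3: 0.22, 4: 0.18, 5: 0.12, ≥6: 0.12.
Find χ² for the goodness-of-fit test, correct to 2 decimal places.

Expected counts E_i = n·p_i: 164×0.04 = 6.56, 164×0.12 = 19.68, 164×0.20 = 32.8, 164×0.22 = 36.08, 164×0.18 = 29.52, 164×0.12 = 19.68, 164×0.12 = 19.68.
0: (1 − 6.56)²/6.56 = 30.9136/6.56 = 4.712
1: (17 − 19.68)²/19.68 = 7.1824/19.68 = 0.365
2: (44 − 32.8)²/32.8 = 125.44/32.8 = 3.824
3: (41 − 36.08)²/36.08 = 24.2064/36.08 = 0.671
4: (25 − 29.52)²/29.52 = 20.4304/29.52 = 0.692
5: (12 − 19.68)²/19.68 = 58.9824/19.68 = 2.997
≥6: (24 − 19.68)²/19.68 = 18.6624/19.68 = 0.948
Sum = 14.21

14.21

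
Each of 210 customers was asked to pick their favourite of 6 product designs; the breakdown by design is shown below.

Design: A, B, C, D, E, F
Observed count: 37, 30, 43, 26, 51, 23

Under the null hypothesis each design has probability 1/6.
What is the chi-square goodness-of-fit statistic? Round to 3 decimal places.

16.400

Under H₀ each category has probability 1/6, so each expected count is 210/6 = 35.
χ² = (37−35)²/35 + (30−35)²/35 + (43−35)²/35 + (26−35)²/35 + (51−35)²/35 + (23−35)²/35
   = 0.1143 + 0.7143 + 1.8286 + 2.3143 + 7.3143 + 4.1143
Sum = 16.400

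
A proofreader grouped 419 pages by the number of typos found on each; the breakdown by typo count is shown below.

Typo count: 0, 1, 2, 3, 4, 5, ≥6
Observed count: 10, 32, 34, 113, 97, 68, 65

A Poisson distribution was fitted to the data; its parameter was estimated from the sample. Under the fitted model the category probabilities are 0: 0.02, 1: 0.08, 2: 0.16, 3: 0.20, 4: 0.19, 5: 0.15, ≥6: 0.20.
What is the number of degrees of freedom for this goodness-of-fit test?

There are k = 7 categories and 1 parameter estimated from the data, so df = 7 − 1 − 1 = 5.

5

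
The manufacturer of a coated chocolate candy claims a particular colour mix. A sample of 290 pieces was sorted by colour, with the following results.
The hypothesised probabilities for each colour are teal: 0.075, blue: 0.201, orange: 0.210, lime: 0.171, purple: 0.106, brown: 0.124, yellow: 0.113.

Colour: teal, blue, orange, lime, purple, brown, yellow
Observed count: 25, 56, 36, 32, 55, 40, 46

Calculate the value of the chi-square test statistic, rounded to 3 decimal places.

41.937

Expected counts E_i = n·p_i: 290×0.075 = 21.75, 290×0.201 = 58.29, 290×0.210 = 60.9, 290×0.171 = 49.59, 290×0.106 = 30.74, 290×0.124 = 35.96, 290×0.113 = 32.77.
cat         O        E   (O−E)²/E
teal       25    21.75     0.4856
blue       56    58.29     0.0900
orange     36     60.9    10.1808
lime       32    49.59     6.2393
purple     55    30.74    19.1460
brown      40    35.96     0.4539
yellow     46    32.77     5.3413
Sum = 41.937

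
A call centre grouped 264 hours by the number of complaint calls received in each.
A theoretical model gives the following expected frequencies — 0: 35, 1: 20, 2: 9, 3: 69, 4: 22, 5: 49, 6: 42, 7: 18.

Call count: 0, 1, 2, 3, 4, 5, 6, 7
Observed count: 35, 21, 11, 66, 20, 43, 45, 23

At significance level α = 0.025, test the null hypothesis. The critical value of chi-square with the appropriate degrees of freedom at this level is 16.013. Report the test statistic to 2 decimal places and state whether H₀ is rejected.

cat         O        E   (O−E)²/E
0          35       35      0.000
1          21       20      0.050
2          11        9      0.444
3          66       69      0.130
4          20       22      0.182
5          43       49      0.735
6          45       42      0.214
7          23       18      1.389
Sum = 3.14
df = 7. Since 3.14 < 16.013, we do not reject H₀.

3.14; do not reject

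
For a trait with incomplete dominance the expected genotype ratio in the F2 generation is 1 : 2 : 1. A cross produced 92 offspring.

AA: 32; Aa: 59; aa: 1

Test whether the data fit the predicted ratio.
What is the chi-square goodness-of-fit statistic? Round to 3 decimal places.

Ratio total = 4. Expected counts: 92×1/4 = 23, 92×2/4 = 46, 92×1/4 = 23.
AA: (32 − 23)²/23 = 81/23 = 3.5217
Aa: (59 − 46)²/46 = 169/46 = 3.6739
aa: (1 − 23)²/23 = 484/23 = 21.0435
Sum = 28.239

28.239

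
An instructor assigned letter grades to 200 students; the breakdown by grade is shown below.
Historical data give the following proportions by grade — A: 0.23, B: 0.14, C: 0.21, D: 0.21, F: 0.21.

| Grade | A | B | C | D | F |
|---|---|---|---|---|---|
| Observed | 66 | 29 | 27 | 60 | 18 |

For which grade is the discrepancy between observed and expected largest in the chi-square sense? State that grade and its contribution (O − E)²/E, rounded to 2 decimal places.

F, 13.71

Expected counts E_i = n·p_i: 200×0.23 = 46, 200×0.14 = 28, 200×0.21 = 42, 200×0.21 = 42, 200×0.21 = 42.
χ² = (66−46)²/46 + (29−28)²/28 + (27−42)²/42 + (60−42)²/42 + (18−42)²/42
   = 8.696 + 0.036 + 5.357 + 7.714 + 13.714
The largest term is for F: 13.71.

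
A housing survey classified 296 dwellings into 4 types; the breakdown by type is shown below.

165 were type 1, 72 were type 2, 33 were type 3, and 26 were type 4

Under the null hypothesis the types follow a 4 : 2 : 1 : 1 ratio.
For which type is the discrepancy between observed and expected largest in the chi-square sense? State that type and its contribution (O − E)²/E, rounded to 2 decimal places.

type 4, 3.27

Ratio total = 8. Expected counts: 296×4/8 = 148, 296×2/8 = 74, 296×1/8 = 37, 296×1/8 = 37.
cat         O        E   (O−E)²/E
type 1    165      148      1.953
type 2     72       74      0.054
type 3     33       37      0.432
type 4     26       37      3.270
The largest term is for type 4: 3.27.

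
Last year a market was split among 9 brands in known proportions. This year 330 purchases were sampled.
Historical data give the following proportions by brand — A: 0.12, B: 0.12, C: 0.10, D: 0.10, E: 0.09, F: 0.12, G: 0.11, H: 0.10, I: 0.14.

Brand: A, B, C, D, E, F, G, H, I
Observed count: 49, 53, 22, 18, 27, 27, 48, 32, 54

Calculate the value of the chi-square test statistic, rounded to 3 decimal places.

Expected counts E_i = n·p_i: 330×0.12 = 39.6, 330×0.12 = 39.6, 330×0.10 = 33, 330×0.10 = 33, 330×0.09 = 29.7, 330×0.12 = 39.6, 330×0.11 = 36.3, 330×0.10 = 33, 330×0.14 = 46.2.
χ² = (49−39.6)²/39.6 + (53−39.6)²/39.6 + (22−33)²/33 + (18−33)²/33 + (27−29.7)²/29.7 + (27−39.6)²/39.6 + (48−36.3)²/36.3 + (32−33)²/33 + (54−46.2)²/46.2
   = 2.2313 + 4.5343 + 3.6667 + 6.8182 + 0.2455 + 4.0091 + 3.7711 + 0.0303 + 1.3169
Sum = 26.623

26.623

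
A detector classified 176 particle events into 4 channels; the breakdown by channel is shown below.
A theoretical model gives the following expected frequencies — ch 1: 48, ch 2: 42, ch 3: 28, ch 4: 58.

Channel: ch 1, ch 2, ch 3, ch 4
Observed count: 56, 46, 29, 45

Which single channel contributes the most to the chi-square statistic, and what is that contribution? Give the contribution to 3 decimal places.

ch 4, 2.914

cat         O        E   (O−E)²/E
ch 1       56       48     1.3333
ch 2       46       42     0.3810
ch 3       29       28     0.0357
ch 4       45       58     2.9138
The largest term is for ch 4: 2.914.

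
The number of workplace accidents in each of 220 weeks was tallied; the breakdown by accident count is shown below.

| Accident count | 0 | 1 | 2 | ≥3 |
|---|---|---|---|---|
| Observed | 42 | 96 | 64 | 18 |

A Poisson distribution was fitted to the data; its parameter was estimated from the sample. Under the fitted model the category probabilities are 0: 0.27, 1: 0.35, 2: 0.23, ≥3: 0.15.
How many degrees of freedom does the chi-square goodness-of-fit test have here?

2

There are k = 4 categories and 1 parameter estimated from the data, so df = 4 − 1 − 1 = 2.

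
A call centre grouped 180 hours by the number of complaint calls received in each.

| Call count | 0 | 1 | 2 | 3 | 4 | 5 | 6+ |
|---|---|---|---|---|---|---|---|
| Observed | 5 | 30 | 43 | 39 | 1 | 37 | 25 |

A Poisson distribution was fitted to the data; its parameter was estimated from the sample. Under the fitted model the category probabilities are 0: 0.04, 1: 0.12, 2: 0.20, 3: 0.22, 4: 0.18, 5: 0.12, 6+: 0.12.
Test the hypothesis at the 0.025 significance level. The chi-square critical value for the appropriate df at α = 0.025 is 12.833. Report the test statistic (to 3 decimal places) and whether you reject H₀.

47.255; reject

Expected counts E_i = n·p_i: 180×0.04 = 7.2, 180×0.12 = 21.6, 180×0.20 = 36, 180×0.22 = 39.6, 180×0.18 = 32.4, 180×0.12 = 21.6, 180×0.12 = 21.6.
cat         O        E   (O−E)²/E
0           5      7.2     0.6722
1          30     21.6     3.2667
2          43       36     1.3611
3          39     39.6     0.0091
4           1     32.4    30.4309
5          37     21.6    10.9796
6+         25     21.6     0.5352
Sum = 47.255
df = 5. Since 47.255 > 12.833, we reject H₀.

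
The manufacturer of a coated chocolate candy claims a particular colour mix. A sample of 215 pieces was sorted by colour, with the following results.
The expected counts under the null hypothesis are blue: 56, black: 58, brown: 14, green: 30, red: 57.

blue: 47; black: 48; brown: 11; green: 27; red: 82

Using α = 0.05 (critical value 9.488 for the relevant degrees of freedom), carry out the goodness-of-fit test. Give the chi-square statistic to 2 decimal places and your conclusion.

blue: (47 − 56)²/56 = 81/56 = 1.446
black: (48 − 58)²/58 = 100/58 = 1.724
brown: (11 − 14)²/14 = 9/14 = 0.643
green: (27 − 30)²/30 = 9/30 = 0.300
red: (82 − 57)²/57 = 625/57 = 10.965
Sum = 15.08
df = 4. Since 15.08 > 9.488, we reject H₀.

15.08; reject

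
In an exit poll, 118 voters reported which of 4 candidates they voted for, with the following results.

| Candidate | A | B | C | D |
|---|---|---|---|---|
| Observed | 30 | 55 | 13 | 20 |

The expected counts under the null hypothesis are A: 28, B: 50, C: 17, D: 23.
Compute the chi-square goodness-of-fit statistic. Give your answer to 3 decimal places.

1.975

A: (30 − 28)²/28 = 4/28 = 0.1429
B: (55 − 50)²/50 = 25/50 = 0.5000
C: (13 − 17)²/17 = 16/17 = 0.9412
D: (20 − 23)²/23 = 9/23 = 0.3913
Sum = 1.975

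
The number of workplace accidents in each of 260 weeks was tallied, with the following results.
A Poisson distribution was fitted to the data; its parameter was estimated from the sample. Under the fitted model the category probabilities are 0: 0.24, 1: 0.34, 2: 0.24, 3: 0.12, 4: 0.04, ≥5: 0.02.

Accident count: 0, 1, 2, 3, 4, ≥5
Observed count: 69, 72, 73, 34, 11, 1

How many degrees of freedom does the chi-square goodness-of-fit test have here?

4

There are k = 6 categories and 1 parameter estimated from the data, so df = 6 − 1 − 1 = 4.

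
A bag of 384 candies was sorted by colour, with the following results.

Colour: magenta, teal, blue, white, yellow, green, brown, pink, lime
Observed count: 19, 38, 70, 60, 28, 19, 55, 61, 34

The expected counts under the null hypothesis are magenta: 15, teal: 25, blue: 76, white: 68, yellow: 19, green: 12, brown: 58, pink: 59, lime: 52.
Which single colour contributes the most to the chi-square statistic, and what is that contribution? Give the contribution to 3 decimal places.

teal, 6.760

χ² = (19−15)²/15 + (38−25)²/25 + (70−76)²/76 + (60−68)²/68 + (28−19)²/19 + (19−12)²/12 + (55−58)²/58 + (61−59)²/59 + (34−52)²/52
   = 1.0667 + 6.7600 + 0.4737 + 0.9412 + 4.2632 + 4.0833 + 0.1552 + 0.0678 + 6.2308
The largest term is for teal: 6.760.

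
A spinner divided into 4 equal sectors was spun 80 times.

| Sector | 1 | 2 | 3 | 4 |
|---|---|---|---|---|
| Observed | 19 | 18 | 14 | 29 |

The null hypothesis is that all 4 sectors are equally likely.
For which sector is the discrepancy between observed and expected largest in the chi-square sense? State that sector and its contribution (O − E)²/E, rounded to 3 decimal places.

Expected count for each of the 4 categories: 80/4 = 20.
χ² = (19−20)²/20 + (18−20)²/20 + (14−20)²/20 + (29−20)²/20
   = 0.0500 + 0.2000 + 1.8000 + 4.0500
The largest term is for 4: 4.050.

4, 4.050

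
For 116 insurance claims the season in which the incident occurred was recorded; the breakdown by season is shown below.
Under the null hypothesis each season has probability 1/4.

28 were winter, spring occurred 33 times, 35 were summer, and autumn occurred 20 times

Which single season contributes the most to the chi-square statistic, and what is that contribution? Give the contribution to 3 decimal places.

Expected count for each of the 4 categories: 116/4 = 29.
winter: (28 − 29)²/29 = 1/29 = 0.0345
spring: (33 − 29)²/29 = 16/29 = 0.5517
summer: (35 − 29)²/29 = 36/29 = 1.2414
autumn: (20 − 29)²/29 = 81/29 = 2.7931
The largest term is for autumn: 2.793.

autumn, 2.793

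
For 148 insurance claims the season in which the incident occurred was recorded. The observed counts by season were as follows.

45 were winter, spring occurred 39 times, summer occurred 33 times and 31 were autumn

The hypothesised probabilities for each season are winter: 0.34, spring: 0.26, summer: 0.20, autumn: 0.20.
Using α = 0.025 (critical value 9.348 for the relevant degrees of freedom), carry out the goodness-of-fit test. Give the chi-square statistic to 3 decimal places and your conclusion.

1.026; do not reject

Expected counts E_i = n·p_i: 148×0.34 = 50.32, 148×0.26 = 38.48, 148×0.20 = 29.6, 148×0.20 = 29.6.
χ² = (45−50.32)²/50.32 + (39−38.48)²/38.48 + (33−29.6)²/29.6 + (31−29.6)²/29.6
   = 0.5624 + 0.0070 + 0.3905 + 0.0662
Sum = 1.026
df = 3. Since 1.026 < 9.348, we do not reject H₀.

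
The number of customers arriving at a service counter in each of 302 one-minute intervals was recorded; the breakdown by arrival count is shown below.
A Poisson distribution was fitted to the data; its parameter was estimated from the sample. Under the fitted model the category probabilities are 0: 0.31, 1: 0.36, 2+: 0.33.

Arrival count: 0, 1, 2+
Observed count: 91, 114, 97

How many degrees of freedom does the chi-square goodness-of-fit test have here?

There are k = 3 categories and 1 parameter estimated from the data, so df = 3 − 1 − 1 = 1.

1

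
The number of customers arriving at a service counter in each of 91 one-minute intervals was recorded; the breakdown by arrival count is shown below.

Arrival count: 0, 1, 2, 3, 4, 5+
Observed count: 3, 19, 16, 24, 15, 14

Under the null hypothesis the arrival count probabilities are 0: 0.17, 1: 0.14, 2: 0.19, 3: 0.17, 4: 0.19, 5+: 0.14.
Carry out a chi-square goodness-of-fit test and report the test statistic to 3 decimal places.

18.355

Expected counts E_i = n·p_i: 91×0.17 = 15.47, 91×0.14 = 12.74, 91×0.19 = 17.29, 91×0.17 = 15.47, 91×0.19 = 17.29, 91×0.14 = 12.74.
0: (3 − 15.47)²/15.47 = 155.5009/15.47 = 10.0518
1: (19 − 12.74)²/12.74 = 39.1876/12.74 = 3.0759
2: (16 − 17.29)²/17.29 = 1.6641/17.29 = 0.0962
3: (24 − 15.47)²/15.47 = 72.7609/15.47 = 4.7034
4: (15 − 17.29)²/17.29 = 5.2441/17.29 = 0.3033
5+: (14 − 12.74)²/12.74 = 1.5876/12.74 = 0.1246
Sum = 18.355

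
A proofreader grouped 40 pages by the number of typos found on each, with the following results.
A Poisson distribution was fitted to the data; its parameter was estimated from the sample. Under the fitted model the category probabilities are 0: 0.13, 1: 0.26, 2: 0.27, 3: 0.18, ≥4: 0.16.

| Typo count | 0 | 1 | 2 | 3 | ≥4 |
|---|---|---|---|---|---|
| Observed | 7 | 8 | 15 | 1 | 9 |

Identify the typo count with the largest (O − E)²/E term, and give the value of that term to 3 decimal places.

Expected counts E_i = n·p_i: 40×0.13 = 5.2, 40×0.26 = 10.4, 40×0.27 = 10.8, 40×0.18 = 7.2, 40×0.16 = 6.4.
χ² = (7−5.2)²/5.2 + (8−10.4)²/10.4 + (15−10.8)²/10.8 + (1−7.2)²/7.2 + (9−6.4)²/6.4
   = 0.6231 + 0.5538 + 1.6333 + 5.3389 + 1.0563
The largest term is for 3: 5.339.

3, 5.339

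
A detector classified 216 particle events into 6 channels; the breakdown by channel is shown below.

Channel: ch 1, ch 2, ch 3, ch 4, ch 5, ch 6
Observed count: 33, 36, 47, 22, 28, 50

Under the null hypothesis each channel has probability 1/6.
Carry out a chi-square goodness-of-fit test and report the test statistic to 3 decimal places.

16.278

Expected count for each of the 6 categories: 216/6 = 36.
ch 1: (33 − 36)²/36 = 9/36 = 0.2500
ch 2: (36 − 36)²/36 = 0/36 = 0.0000
ch 3: (47 − 36)²/36 = 121/36 = 3.3611
ch 4: (22 − 36)²/36 = 196/36 = 5.4444
ch 5: (28 − 36)²/36 = 64/36 = 1.7778
ch 6: (50 − 36)²/36 = 196/36 = 5.4444
Sum = 16.278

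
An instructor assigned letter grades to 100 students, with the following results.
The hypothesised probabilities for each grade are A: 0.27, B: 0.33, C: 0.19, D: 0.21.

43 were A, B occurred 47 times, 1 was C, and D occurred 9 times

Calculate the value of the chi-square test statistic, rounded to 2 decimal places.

39.33

Expected counts E_i = n·p_i: 100×0.27 = 27, 100×0.33 = 33, 100×0.19 = 19, 100×0.21 = 21.
A: (43 − 27)²/27 = 256/27 = 9.481
B: (47 − 33)²/33 = 196/33 = 5.939
C: (1 − 19)²/19 = 324/19 = 17.053
D: (9 − 21)²/21 = 144/21 = 6.857
Sum = 39.33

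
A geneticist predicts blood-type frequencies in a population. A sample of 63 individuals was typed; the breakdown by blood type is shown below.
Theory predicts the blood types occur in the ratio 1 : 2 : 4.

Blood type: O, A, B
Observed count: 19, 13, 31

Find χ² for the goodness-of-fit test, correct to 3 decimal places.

Ratio total = 7. Expected counts: 63×1/7 = 9, 63×2/7 = 18, 63×4/7 = 36.
O: (19 − 9)²/9 = 100/9 = 11.1111
A: (13 − 18)²/18 = 25/18 = 1.3889
B: (31 − 36)²/36 = 25/36 = 0.6944
Sum = 13.194

13.194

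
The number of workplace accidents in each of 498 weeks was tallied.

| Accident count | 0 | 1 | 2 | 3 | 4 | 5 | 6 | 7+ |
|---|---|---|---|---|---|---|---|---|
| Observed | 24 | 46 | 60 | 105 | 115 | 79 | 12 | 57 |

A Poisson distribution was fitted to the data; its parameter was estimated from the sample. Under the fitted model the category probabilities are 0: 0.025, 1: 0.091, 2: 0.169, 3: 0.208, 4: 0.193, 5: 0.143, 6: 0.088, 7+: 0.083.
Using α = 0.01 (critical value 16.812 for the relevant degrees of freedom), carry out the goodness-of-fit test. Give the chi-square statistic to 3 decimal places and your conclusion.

Expected counts E_i = n·p_i: 498×0.025 = 12.45, 498×0.091 = 45.318, 498×0.169 = 84.162, 498×0.208 = 103.584, 498×0.193 = 96.114, 498×0.143 = 71.214, 498×0.088 = 43.824, 498×0.083 = 41.334.
0: (24 − 12.45)²/12.45 = 133.4025/12.45 = 10.7151
1: (46 − 45.318)²/45.318 = 0.465124/45.318 = 0.0103
2: (60 − 84.162)²/84.162 = 583.802244/84.162 = 6.9366
3: (105 − 103.584)²/103.584 = 2.005056/103.584 = 0.0194
4: (115 − 96.114)²/96.114 = 356.680996/96.114 = 3.7110
5: (79 − 71.214)²/71.214 = 60.621796/71.214 = 0.8513
6: (12 − 43.824)²/43.824 = 1012.766976/43.824 = 23.1099
7+: (57 − 41.334)²/41.334 = 245.423556/41.334 = 5.9376
Sum = 51.291
df = 6. Since 51.291 > 16.812, we reject H₀.

51.291; reject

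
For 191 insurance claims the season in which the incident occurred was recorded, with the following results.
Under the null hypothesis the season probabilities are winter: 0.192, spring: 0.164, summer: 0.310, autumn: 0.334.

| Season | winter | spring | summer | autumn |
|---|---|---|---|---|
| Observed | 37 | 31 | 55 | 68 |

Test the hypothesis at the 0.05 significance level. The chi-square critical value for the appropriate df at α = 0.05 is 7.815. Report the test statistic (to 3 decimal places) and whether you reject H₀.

0.583; do not reject

Expected counts E_i = n·p_i: 191×0.192 = 36.672, 191×0.164 = 31.324, 191×0.310 = 59.21, 191×0.334 = 63.794.
cat         O        E   (O−E)²/E
winter     37   36.672     0.0029
spring     31   31.324     0.0034
summer     55    59.21     0.2993
autumn     68   63.794     0.2773
Sum = 0.583
df = 3. Since 0.583 < 7.815, we do not reject H₀.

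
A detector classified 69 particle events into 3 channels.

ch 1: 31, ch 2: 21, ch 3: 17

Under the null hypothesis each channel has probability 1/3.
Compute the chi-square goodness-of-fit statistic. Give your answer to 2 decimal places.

4.52

Expected count for each of the 3 categories: 69/3 = 23.
cat         O        E   (O−E)²/E
ch 1       31       23      2.783
ch 2       21       23      0.174
ch 3       17       23      1.565
Sum = 4.52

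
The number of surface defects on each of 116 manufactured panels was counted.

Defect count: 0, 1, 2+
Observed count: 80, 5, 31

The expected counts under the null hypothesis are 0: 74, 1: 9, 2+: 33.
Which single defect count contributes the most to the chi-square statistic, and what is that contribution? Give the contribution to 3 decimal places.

1, 1.778

0: (80 − 74)²/74 = 36/74 = 0.4865
1: (5 − 9)²/9 = 16/9 = 1.7778
2+: (31 − 33)²/33 = 4/33 = 0.1212
The largest term is for 1: 1.778.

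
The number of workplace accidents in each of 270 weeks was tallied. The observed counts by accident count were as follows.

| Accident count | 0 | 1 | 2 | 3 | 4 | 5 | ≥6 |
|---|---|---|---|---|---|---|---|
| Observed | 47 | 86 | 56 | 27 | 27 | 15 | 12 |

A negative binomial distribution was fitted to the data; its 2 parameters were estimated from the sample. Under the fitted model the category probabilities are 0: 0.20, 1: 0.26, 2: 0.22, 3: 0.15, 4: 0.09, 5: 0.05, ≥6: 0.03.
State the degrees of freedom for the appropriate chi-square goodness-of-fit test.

4

There are k = 7 categories and 2 parameters estimated from the data, so df = 7 − 1 − 2 = 4.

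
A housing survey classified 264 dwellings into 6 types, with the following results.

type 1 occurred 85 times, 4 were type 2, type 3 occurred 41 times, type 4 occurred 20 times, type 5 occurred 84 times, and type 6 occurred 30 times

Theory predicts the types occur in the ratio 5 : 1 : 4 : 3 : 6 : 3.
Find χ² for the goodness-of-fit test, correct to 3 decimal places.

26.882

Ratio total = 22. Expected counts: 264×5/22 = 60, 264×1/22 = 12, 264×4/22 = 48, 264×3/22 = 36, 264×6/22 = 72, 264×3/22 = 36.
cat         O        E   (O−E)²/E
type 1     85       60    10.4167
type 2      4       12     5.3333
type 3     41       48     1.0208
type 4     20       36     7.1111
type 5     84       72     2.0000
type 6     30       36     1.0000
Sum = 26.882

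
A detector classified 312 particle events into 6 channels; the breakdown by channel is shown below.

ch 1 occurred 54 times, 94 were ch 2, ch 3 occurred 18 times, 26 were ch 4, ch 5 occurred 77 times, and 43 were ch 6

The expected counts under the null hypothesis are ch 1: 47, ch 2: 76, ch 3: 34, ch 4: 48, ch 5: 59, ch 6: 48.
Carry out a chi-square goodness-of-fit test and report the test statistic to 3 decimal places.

28.931

ch 1: (54 − 47)²/47 = 49/47 = 1.0426
ch 2: (94 − 76)²/76 = 324/76 = 4.2632
ch 3: (18 − 34)²/34 = 256/34 = 7.5294
ch 4: (26 − 48)²/48 = 484/48 = 10.0833
ch 5: (77 − 59)²/59 = 324/59 = 5.4915
ch 6: (43 − 48)²/48 = 25/48 = 0.5208
Sum = 28.931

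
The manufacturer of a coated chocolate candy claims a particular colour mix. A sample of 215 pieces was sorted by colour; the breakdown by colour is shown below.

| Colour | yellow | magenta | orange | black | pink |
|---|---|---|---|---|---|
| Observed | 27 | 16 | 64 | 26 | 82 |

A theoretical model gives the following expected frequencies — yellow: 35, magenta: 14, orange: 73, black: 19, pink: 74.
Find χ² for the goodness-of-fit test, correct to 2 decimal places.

yellow: (27 − 35)²/35 = 64/35 = 1.829
magenta: (16 − 14)²/14 = 4/14 = 0.286
orange: (64 − 73)²/73 = 81/73 = 1.110
black: (26 − 19)²/19 = 49/19 = 2.579
pink: (82 − 74)²/74 = 64/74 = 0.865
Sum = 6.67

6.67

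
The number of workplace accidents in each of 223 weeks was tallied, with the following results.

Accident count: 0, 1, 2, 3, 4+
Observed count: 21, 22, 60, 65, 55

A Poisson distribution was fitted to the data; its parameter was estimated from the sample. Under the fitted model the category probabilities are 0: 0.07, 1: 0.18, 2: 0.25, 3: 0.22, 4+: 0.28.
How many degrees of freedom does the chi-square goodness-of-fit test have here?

3

There are k = 5 categories and 1 parameter estimated from the data, so df = 5 − 1 − 1 = 3.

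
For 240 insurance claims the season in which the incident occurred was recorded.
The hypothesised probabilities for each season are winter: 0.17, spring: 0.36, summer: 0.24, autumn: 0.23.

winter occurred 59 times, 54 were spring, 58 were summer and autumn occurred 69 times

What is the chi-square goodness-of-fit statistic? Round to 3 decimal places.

Expected counts E_i = n·p_i: 240×0.17 = 40.8, 240×0.36 = 86.4, 240×0.24 = 57.6, 240×0.23 = 55.2.
cat         O        E   (O−E)²/E
winter     59     40.8     8.1186
spring     54     86.4    12.1500
summer     58     57.6     0.0028
autumn     69     55.2     3.4500
Sum = 23.721

23.721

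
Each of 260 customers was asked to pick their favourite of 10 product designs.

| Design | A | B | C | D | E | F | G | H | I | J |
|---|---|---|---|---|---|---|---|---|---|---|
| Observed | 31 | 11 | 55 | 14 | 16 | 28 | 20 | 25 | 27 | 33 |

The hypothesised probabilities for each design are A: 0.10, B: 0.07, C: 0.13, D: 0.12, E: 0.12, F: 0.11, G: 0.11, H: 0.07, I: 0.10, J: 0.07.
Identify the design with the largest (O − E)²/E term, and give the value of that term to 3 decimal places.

Expected counts E_i = n·p_i: 260×0.10 = 26, 260×0.07 = 18.2, 260×0.13 = 33.8, 260×0.12 = 31.2, 260×0.12 = 31.2, 260×0.11 = 28.6, 260×0.11 = 28.6, 260×0.07 = 18.2, 260×0.10 = 26, 260×0.07 = 18.2.
χ² = (31−26)²/26 + (11−18.2)²/18.2 + (55−33.8)²/33.8 + (14−31.2)²/31.2 + (16−31.2)²/31.2 + (28−28.6)²/28.6 + (20−28.6)²/28.6 + (25−18.2)²/18.2 + (27−26)²/26 + (33−18.2)²/18.2
   = 0.9615 + 2.8484 + 13.2970 + 9.4821 + 7.4051 + 0.0126 + 2.5860 + 2.5407 + 0.0385 + 12.0352
The largest term is for C: 13.297.

C, 13.297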